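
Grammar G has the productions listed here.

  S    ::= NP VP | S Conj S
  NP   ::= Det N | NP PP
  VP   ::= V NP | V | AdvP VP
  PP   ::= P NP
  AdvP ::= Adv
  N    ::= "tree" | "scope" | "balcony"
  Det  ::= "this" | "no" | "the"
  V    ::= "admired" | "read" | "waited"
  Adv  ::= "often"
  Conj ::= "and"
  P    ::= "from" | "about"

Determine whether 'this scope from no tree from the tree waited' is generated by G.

Grammatical

[S [NP [NP [Det this] [N scope]] [PP [P from] [NP [NP [Det no] [N tree]] [PP [P from] [NP [Det the] [N tree]]]]]] [VP [V waited]]]
Every word is introduced by a lexical rule and the phrasal rules combine the resulting categories into a single S.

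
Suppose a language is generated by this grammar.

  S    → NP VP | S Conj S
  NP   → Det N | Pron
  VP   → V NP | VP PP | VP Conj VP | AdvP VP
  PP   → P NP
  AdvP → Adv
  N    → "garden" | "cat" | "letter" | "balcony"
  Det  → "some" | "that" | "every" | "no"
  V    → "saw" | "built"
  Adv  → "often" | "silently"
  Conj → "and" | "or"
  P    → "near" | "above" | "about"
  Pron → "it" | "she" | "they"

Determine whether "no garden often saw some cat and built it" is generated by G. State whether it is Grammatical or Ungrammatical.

[S [NP [Det no] [N garden]] [VP [VP [AdvP [Adv often]] [VP [V saw] [NP [Det some] [N cat]]]] [Conj and] [VP [V built] [NP [Pron it]]]]]
Each bracket corresponds to one application of a listed rule, so the string is derivable from S.

Grammatical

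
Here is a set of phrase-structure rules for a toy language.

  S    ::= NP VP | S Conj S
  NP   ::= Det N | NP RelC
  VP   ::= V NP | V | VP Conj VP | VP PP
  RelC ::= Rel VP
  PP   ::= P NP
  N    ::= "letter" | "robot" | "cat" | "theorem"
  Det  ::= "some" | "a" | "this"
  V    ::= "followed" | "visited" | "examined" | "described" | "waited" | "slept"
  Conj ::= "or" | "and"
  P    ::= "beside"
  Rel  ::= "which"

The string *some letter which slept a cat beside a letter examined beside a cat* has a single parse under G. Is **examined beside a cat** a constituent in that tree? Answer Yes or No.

[S [NP [NP [Det some] [N letter]] [RelC [Rel which] [VP [VP [V slept] [NP [Det a] [N cat]]] [PP [P beside] [NP [Det a] [N letter]]]]]] [VP [VP [V examined]] [PP [P beside] [NP [Det a] [N cat]]]]]
The words 'examined beside a cat' are exhaustively dominated by a single VP node (built by VP → VP PP), so they form a constituent.

Yes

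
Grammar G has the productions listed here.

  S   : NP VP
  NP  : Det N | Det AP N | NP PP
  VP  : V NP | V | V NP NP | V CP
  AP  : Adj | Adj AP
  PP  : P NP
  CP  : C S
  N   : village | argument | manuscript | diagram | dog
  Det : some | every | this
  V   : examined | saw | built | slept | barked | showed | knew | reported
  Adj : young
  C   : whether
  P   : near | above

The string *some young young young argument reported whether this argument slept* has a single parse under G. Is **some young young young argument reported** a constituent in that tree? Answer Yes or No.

No

[S [NP [Det some] [AP [Adj young] [AP [Adj young] [AP [Adj young]]]] [N argument]] [VP [V reported] [CP [C whether] [S [NP [Det this] [N argument]] [VP [V slept]]]]]]
The smallest constituent containing 'some young young young argument reported' is the S spanning 'some young young young argument reported whether this argument slept'; no single node in the tree dominates exactly the given words.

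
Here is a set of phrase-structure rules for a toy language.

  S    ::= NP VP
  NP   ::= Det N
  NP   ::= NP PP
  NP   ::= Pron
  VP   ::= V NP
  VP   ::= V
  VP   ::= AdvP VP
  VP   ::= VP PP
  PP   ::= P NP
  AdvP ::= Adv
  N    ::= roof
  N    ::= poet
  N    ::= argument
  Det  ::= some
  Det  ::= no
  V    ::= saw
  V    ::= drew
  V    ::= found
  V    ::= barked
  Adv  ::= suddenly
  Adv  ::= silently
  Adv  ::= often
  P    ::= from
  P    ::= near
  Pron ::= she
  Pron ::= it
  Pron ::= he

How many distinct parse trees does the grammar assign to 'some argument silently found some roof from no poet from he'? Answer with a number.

9

Two of the 9 distinct bracketings:
[S [NP [Det some] [N argument]] [VP [AdvP [Adv silently]] [VP [V found] [NP [NP [Det some] [N roof]] [PP [P from] [NP [NP [Det no] [N poet]] [PP [P from] [NP [Pron he]]]]]]]]]
[S [NP [Det some] [N argument]] [VP [AdvP [Adv silently]] [VP [V found] [NP [NP [NP [Det some] [N roof]] [PP [P from] [NP [Det no] [N poet]]]] [PP [P from] [NP [Pron he]]]]]]]
The trees differ in how a recursive rule is bracketed over the same span.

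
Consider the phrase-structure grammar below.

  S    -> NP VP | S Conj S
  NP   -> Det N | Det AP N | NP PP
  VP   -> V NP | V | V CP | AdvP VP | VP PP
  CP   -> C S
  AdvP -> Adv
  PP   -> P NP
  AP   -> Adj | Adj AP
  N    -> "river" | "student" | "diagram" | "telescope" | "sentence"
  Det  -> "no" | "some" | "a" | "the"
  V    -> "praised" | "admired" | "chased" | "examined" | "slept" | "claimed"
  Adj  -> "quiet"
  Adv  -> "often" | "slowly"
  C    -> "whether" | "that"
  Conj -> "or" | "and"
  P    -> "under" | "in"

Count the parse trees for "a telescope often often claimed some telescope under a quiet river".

Two of the 4 distinct bracketings:
[S [NP [Det a] [N telescope]] [VP [AdvP [Adv often]] [VP [AdvP [Adv often]] [VP [V claimed] [NP [NP [Det some] [N telescope]] [PP [P under] [NP [Det a] [AP [Adj quiet]] [N river]]]]]]]]
[S [NP [Det a] [N telescope]] [VP [AdvP [Adv often]] [VP [AdvP [Adv often]] [VP [VP [V claimed] [NP [Det some] [N telescope]]] [PP [P under] [NP [Det a] [AP [Adj quiet]] [N river]]]]]]]
The difference turns on whether NP → NP PP is used at the relevant span, versus an alternative expansion of NP.

4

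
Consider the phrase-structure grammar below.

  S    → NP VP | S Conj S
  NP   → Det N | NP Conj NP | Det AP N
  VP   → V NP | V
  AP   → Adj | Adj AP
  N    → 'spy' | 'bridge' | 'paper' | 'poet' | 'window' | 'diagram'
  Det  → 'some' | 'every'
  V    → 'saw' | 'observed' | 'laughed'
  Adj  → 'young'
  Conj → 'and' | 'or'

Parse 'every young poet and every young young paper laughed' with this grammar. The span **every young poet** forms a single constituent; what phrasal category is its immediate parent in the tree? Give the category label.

S
  NP
    NP
      Det: every
      AP
        Adj: young
      N: poet
    Conj: and
    NP
      Det: every
      AP
        Adj: young
        AP
          Adj: young
      N: paper
  VP
    V: laughed
The span 'every young poet' is the NP node built by NP → Det AP N.
Its mother is the NP built by NP → NP Conj NP.

NP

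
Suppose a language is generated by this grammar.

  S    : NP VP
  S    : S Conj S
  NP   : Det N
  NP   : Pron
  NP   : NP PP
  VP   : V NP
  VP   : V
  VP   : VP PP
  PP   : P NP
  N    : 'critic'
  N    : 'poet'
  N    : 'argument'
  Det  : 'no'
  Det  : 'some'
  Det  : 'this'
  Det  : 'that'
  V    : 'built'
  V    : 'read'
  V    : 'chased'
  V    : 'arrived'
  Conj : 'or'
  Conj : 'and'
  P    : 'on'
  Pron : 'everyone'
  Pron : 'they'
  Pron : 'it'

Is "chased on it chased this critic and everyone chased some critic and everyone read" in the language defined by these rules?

For S → NP VP, no prefix of the string parses as an NP. The alternative S rule S → S Conj S likewise has no satisfying split.

Ungrammatical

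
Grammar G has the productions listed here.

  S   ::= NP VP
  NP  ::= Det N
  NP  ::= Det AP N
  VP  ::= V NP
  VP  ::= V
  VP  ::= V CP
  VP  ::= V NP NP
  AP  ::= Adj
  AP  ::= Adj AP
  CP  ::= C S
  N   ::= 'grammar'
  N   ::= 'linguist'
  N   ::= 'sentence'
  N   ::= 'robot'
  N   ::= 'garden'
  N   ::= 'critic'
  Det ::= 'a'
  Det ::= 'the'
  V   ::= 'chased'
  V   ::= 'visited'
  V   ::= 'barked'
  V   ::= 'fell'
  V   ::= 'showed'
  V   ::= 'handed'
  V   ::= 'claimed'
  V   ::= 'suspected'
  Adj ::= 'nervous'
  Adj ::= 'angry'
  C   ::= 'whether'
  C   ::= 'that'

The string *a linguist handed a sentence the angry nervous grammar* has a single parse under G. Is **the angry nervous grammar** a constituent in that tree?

[S [NP [Det a] [N linguist]] [VP [V handed] [NP [Det a] [N sentence]] [NP [Det the] [AP [Adj angry] [AP [Adj nervous]]] [N grammar]]]]
The words 'the angry nervous grammar' are exhaustively dominated by a single NP node (built by NP → Det AP N), so they form a constituent.

Yes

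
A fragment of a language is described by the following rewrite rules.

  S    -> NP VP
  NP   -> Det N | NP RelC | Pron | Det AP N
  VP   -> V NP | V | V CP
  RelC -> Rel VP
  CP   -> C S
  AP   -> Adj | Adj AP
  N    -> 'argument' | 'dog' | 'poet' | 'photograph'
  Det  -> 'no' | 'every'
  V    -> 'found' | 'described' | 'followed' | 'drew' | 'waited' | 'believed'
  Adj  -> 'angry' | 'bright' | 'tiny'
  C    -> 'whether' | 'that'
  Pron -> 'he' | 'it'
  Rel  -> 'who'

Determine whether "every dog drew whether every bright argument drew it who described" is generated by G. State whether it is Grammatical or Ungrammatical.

[S [NP [Det every] [N dog]] [VP [V drew] [CP [C whether] [S [NP [Det every] [AP [Adj bright]] [N argument]] [VP [V drew] [NP [NP [Pron it]] [RelC [Rel who] [VP [V described]]]]]]]]]
The bracketing above is licensed at every node by one of the given productions, with S at the root.

Grammatical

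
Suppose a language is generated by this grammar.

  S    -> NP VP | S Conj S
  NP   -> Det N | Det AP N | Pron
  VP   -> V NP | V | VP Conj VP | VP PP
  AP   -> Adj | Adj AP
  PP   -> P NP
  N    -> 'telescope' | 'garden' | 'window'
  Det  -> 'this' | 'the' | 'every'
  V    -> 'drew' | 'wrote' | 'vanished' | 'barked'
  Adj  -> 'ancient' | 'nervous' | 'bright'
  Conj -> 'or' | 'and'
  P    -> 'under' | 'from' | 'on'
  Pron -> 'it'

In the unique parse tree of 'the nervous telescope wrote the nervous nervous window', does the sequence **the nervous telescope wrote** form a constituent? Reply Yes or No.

No

[S [NP [Det the] [AP [Adj nervous]] [N telescope]] [VP [V wrote] [NP [Det the] [AP [Adj nervous] [AP [Adj nervous]]] [N window]]]]
The smallest constituent containing 'the nervous telescope wrote' is the S spanning 'the nervous telescope wrote the nervous nervous window'; no single node in the tree dominates exactly the given words.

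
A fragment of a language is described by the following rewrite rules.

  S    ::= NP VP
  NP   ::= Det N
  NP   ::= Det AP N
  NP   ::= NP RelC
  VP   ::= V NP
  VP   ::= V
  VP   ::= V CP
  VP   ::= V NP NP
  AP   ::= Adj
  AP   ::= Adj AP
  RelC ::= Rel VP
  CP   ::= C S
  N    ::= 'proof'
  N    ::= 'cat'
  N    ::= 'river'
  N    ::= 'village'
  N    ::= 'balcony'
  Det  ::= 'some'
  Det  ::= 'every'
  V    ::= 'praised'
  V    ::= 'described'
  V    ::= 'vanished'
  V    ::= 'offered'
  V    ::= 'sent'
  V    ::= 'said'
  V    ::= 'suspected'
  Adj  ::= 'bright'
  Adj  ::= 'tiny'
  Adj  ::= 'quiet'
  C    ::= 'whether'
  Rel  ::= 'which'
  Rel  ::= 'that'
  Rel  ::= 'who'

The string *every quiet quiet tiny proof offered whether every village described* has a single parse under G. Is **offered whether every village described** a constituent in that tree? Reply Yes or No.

[S [NP [Det every] [AP [Adj quiet] [AP [Adj quiet] [AP [Adj tiny]]]] [N proof]] [VP [V offered] [CP [C whether] [S [NP [Det every] [N village]] [VP [V described]]]]]]
The words 'offered whether every village described' are exhaustively dominated by a single VP node (built by VP → V CP), so they form a constituent.

Yes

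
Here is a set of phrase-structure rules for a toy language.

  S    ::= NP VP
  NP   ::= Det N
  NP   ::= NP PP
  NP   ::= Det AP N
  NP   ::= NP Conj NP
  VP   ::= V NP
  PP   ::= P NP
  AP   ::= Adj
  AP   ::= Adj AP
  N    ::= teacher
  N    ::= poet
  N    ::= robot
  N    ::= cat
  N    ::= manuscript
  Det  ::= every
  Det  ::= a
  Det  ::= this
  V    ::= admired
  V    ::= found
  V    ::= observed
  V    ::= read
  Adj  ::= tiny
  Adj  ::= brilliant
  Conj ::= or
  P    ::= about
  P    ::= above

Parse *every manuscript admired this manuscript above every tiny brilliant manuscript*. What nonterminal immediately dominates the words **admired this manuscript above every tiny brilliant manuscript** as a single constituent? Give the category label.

VP

S
  NP
    Det: every
    N: manuscript
  VP
    V: admired
    NP
      NP
        Det: this
        N: manuscript
      PP
        P: above
        NP
          Det: every
          AP
            Adj: tiny
            AP
              Adj: brilliant
          N: manuscript
The span 'admired this manuscript above every tiny brilliant manuscript' is the VP node built by VP → V NP.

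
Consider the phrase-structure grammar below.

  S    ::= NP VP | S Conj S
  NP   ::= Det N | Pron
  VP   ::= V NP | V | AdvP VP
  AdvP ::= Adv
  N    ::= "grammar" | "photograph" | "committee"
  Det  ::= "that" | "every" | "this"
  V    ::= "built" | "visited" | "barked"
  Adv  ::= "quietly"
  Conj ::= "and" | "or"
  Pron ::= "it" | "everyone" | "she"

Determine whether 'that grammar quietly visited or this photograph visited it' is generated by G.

Grammatical

[S [S [NP [Det that] [N grammar]] [VP [AdvP [Adv quietly]] [VP [V visited]]]] [Conj or] [S [NP [Det this] [N photograph]] [VP [V visited] [NP [Pron it]]]]]
The bracketing above is licensed at every node by one of the given productions, with S at the root.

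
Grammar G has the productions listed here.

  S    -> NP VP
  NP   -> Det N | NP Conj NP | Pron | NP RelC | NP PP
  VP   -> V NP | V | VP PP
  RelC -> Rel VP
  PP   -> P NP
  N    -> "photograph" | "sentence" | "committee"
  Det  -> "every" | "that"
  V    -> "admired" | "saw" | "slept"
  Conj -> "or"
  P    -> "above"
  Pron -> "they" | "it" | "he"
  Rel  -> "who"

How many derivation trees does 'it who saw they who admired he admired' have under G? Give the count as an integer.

2

The two bracketings:
[S [NP [NP [Pron it]] [RelC [Rel who] [VP [V saw] [NP [NP [Pron they]] [RelC [Rel who] [VP [V admired] [NP [Pron he]]]]]]]] [VP [V admired]]]
[S [NP [NP [NP [Pron it]] [RelC [Rel who] [VP [V saw] [NP [Pron they]]]]] [RelC [Rel who] [VP [V admired] [NP [Pron he]]]]] [VP [V admired]]]
The trees differ in how a recursive rule is bracketed over the same span.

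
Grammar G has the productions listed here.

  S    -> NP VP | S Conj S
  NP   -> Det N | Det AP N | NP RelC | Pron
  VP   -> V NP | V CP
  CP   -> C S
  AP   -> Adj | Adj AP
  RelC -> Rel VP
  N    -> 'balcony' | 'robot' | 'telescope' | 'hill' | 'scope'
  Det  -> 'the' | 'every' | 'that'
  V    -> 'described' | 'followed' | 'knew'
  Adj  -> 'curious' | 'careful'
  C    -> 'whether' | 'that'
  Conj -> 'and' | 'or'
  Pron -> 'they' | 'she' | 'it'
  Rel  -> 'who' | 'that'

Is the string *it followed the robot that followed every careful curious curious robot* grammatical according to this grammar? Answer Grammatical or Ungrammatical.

S
  NP
    Pron: it
  VP
    V: followed
    NP
      NP
        Det: the
        N: robot
      RelC
        Rel: that
        VP
          V: followed
          NP
            Det: every
            AP
              Adj: careful
              AP
                Adj: curious
                AP
                  Adj: curious
            N: robot
Every word is introduced by a lexical rule and the phrasal rules combine the resulting categories into a single S.

Grammatical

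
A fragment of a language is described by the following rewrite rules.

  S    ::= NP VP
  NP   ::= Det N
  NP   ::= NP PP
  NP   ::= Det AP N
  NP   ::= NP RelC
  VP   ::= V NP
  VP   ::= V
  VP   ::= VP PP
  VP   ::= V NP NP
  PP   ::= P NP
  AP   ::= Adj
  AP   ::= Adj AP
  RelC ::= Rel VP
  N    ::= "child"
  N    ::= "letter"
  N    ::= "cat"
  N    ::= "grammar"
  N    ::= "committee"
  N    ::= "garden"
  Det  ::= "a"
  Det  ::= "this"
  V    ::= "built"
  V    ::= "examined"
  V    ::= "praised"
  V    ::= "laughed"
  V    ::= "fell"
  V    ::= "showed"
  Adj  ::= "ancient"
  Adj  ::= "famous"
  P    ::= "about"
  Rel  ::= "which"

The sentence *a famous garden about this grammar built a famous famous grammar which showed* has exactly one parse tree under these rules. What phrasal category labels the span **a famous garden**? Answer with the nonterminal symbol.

[S [NP [NP [Det a] [AP [Adj famous]] [N garden]] [PP [P about] [NP [Det this] [N grammar]]]] [VP [V built] [NP [NP [Det a] [AP [Adj famous] [AP [Adj famous]]] [N grammar]] [RelC [Rel which] [VP [V showed]]]]]]
The span 'a famous garden' is the NP node built by NP → Det AP N.

NP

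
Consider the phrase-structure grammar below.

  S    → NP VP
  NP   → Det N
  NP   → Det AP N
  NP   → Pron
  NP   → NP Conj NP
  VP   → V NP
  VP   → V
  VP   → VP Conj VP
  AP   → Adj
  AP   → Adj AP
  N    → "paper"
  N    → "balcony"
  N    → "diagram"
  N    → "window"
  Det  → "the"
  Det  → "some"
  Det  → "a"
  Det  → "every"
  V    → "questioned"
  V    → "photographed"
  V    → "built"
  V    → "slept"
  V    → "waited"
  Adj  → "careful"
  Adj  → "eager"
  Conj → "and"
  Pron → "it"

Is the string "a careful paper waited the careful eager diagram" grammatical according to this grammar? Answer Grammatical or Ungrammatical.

Grammatical

[S [NP [Det a] [AP [Adj careful]] [N paper]] [VP [V waited] [NP [Det the] [AP [Adj careful] [AP [Adj eager]]] [N diagram]]]]
Each bracket corresponds to one application of a listed rule, so the string is derivable from S.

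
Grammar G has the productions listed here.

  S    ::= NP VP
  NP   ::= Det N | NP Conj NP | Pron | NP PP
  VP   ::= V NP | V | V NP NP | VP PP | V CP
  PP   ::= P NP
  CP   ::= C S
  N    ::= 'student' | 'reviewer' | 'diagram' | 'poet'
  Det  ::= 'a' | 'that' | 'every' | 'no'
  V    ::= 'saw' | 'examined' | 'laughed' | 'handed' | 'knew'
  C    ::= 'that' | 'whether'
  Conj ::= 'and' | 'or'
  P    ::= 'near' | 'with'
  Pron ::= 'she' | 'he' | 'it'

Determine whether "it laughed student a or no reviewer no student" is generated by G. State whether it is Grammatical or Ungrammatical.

A V word can never sit immediately before an N word in any string this grammar generates, so the substring 'laughed student' rules out a derivation.

Ungrammatical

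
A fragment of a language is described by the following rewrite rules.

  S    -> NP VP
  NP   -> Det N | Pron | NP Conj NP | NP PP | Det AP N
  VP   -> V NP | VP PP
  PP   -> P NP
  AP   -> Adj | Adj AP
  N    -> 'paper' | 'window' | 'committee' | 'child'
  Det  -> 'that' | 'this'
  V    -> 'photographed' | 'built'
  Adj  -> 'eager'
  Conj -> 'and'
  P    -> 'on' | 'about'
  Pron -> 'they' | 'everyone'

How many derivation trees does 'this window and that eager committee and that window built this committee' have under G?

2

The two bracketings:
[S [NP [NP [Det this] [N window]] [Conj and] [NP [NP [Det that] [AP [Adj eager]] [N committee]] [Conj and] [NP [Det that] [N window]]]] [VP [V built] [NP [Det this] [N committee]]]]
[S [NP [NP [NP [Det this] [N window]] [Conj and] [NP [Det that] [AP [Adj eager]] [N committee]]] [Conj and] [NP [Det that] [N window]]] [VP [V built] [NP [Det this] [N committee]]]]
The trees differ in how a recursive rule is bracketed over the same span.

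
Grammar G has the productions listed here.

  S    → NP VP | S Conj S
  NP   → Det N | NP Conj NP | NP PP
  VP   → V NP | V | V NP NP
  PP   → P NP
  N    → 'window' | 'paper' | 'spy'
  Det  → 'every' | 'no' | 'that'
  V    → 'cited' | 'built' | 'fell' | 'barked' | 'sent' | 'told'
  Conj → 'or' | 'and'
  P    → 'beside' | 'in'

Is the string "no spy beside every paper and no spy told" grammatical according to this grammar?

Grammatical

S
  NP
    NP
      NP
        Det: no
        N: spy
      PP
        P: beside
        NP
          Det: every
          N: paper
    Conj: and
    NP
      Det: no
      N: spy
  VP
    V: told
The bracketing above is licensed at every node by one of the given productions, with S at the root.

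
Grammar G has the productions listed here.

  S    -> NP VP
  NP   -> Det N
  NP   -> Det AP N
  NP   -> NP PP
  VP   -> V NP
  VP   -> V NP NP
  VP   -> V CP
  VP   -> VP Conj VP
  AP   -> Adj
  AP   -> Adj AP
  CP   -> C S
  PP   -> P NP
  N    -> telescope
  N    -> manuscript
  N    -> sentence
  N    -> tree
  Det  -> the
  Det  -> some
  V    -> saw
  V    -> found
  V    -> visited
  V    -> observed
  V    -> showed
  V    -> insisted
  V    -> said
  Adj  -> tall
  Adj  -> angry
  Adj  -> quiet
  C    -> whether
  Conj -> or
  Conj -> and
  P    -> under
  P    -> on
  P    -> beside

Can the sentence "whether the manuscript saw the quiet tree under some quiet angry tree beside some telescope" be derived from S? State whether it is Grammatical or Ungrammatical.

For S → NP VP, no prefix of the string parses as an NP.

Ungrammatical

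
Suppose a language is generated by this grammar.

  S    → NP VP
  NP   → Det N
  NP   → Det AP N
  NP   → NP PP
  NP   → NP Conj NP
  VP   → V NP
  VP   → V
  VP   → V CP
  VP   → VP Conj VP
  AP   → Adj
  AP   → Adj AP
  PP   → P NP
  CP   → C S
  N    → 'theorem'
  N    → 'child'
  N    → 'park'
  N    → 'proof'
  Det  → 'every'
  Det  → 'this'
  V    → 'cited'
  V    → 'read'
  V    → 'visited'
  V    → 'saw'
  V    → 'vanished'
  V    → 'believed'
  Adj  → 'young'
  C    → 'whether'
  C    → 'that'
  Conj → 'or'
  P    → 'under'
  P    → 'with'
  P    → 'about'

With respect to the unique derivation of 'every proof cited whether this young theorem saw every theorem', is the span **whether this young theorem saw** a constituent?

[S [NP [Det every] [N proof]] [VP [V cited] [CP [C whether] [S [NP [Det this] [AP [Adj young]] [N theorem]] [VP [V saw] [NP [Det every] [N theorem]]]]]]]
The smallest constituent containing 'whether this young theorem saw' is the CP spanning 'whether this young theorem saw every theorem'; no single node in the tree dominates exactly the given words.

No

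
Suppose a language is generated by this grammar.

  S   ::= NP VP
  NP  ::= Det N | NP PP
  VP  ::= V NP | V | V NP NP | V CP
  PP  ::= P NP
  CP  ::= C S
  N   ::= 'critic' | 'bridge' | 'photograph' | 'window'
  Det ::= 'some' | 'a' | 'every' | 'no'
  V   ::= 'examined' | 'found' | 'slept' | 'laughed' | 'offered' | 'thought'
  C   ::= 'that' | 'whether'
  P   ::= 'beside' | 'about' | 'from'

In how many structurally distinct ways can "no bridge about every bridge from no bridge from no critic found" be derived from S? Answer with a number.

5

Two of the 5 distinct bracketings:
[S [NP [NP [Det no] [N bridge]] [PP [P about] [NP [NP [Det every] [N bridge]] [PP [P from] [NP [NP [Det no] [N bridge]] [PP [P from] [NP [Det no] [N critic]]]]]]]] [VP [V found]]]
[S [NP [NP [Det no] [N bridge]] [PP [P about] [NP [NP [NP [Det every] [N bridge]] [PP [P from] [NP [Det no] [N bridge]]]] [PP [P from] [NP [Det no] [N critic]]]]]] [VP [V found]]]
The trees differ in how a recursive rule is bracketed over the same span.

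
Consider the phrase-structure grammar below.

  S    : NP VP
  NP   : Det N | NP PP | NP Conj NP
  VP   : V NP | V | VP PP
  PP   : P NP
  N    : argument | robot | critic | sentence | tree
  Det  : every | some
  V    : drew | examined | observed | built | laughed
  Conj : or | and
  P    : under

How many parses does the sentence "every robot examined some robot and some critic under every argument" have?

3

Two of the 3 distinct bracketings:
[S [NP [Det every] [N robot]] [VP [V examined] [NP [NP [NP [Det some] [N robot]] [Conj and] [NP [Det some] [N critic]]] [PP [P under] [NP [Det every] [N argument]]]]]]
[S [NP [Det every] [N robot]] [VP [V examined] [NP [NP [Det some] [N robot]] [Conj and] [NP [NP [Det some] [N critic]] [PP [P under] [NP [Det every] [N argument]]]]]]]
The trees differ in how a recursive rule is bracketed over the same span.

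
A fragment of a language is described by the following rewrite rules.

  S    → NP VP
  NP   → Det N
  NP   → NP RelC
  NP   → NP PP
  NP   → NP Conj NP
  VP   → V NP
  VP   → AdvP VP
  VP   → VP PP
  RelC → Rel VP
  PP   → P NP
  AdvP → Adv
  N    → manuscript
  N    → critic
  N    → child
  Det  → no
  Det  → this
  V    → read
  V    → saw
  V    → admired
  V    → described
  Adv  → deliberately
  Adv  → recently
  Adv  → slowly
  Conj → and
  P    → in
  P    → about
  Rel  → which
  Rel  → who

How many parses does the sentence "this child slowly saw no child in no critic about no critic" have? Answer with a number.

Two of the 9 distinct bracketings:
[S [NP [Det this] [N child]] [VP [AdvP [Adv slowly]] [VP [V saw] [NP [NP [Det no] [N child]] [PP [P in] [NP [NP [Det no] [N critic]] [PP [P about] [NP [Det no] [N critic]]]]]]]]]
[S [NP [Det this] [N child]] [VP [AdvP [Adv slowly]] [VP [V saw] [NP [NP [NP [Det no] [N child]] [PP [P in] [NP [Det no] [N critic]]]] [PP [P about] [NP [Det no] [N critic]]]]]]]
The trees differ in how a recursive rule is bracketed over the same span.

9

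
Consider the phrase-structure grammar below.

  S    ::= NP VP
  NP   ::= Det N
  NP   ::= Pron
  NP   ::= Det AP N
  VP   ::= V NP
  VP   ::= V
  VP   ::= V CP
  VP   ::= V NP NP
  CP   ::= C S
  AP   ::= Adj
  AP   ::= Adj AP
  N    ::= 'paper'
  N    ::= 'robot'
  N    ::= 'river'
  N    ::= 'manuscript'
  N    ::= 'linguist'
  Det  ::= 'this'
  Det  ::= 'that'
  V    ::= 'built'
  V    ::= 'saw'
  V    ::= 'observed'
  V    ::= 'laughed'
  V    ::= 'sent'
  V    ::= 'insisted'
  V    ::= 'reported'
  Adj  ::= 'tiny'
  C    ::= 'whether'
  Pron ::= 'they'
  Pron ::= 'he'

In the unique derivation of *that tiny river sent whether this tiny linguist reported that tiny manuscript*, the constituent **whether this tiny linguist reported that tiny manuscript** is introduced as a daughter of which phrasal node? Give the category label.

VP

[S [NP [Det that] [AP [Adj tiny]] [N river]] [VP [V sent] [CP [C whether] [S [NP [Det this] [AP [Adj tiny]] [N linguist]] [VP [V reported] [NP [Det that] [AP [Adj tiny]] [N manuscript]]]]]]]
The span 'whether this tiny linguist reported that tiny manuscript' is the CP node built by CP → C S.
Its mother is the VP built by VP → V CP.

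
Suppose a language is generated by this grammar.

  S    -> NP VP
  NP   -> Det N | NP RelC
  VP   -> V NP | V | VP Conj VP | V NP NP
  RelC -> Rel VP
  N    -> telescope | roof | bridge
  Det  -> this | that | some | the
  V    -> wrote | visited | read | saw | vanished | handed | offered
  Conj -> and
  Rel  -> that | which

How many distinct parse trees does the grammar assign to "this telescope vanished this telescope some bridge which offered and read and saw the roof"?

Two of the 5 distinct bracketings:
[S [NP [Det this] [N telescope]] [VP [VP [V vanished] [NP [Det this] [N telescope]] [NP [NP [Det some] [N bridge]] [RelC [Rel which] [VP [V offered]]]]] [Conj and] [VP [VP [V read]] [Conj and] [VP [V saw] [NP [Det the] [N roof]]]]]]
[S [NP [Det this] [N telescope]] [VP [VP [VP [V vanished] [NP [Det this] [N telescope]] [NP [NP [Det some] [N bridge]] [RelC [Rel which] [VP [V offered]]]]] [Conj and] [VP [V read]]] [Conj and] [VP [V saw] [NP [Det the] [N roof]]]]]
The trees differ in how a recursive rule is bracketed over the same span.

5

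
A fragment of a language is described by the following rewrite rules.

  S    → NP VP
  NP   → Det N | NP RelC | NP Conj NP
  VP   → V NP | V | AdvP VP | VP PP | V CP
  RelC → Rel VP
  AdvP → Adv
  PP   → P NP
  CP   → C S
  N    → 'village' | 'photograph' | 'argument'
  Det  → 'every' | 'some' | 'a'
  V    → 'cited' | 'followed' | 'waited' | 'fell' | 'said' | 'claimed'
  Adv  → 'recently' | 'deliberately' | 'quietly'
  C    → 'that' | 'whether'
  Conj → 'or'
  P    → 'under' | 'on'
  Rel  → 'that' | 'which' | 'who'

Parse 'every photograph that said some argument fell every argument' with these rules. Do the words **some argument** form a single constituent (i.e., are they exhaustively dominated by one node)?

Yes

[S [NP [NP [Det every] [N photograph]] [RelC [Rel that] [VP [V said] [NP [Det some] [N argument]]]]] [VP [V fell] [NP [Det every] [N argument]]]]
The words 'some argument' are exhaustively dominated by a single NP node (built by NP → Det N), so they form a constituent.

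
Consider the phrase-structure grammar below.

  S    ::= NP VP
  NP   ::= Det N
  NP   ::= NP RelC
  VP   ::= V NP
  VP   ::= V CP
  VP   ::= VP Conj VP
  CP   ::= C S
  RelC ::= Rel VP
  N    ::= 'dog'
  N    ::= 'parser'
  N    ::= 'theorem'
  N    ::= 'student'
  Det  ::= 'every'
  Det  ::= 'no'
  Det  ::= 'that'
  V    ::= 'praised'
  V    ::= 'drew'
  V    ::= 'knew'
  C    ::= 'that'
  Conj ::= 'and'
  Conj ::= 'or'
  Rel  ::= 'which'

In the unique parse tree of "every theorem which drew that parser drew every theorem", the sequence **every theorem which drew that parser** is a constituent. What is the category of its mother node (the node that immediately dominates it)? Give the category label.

[S [NP [NP [Det every] [N theorem]] [RelC [Rel which] [VP [V drew] [NP [Det that] [N parser]]]]] [VP [V drew] [NP [Det every] [N theorem]]]]
The span 'every theorem which drew that parser' is the NP node built by NP → NP RelC.
Its mother is the S built by S → NP VP.

S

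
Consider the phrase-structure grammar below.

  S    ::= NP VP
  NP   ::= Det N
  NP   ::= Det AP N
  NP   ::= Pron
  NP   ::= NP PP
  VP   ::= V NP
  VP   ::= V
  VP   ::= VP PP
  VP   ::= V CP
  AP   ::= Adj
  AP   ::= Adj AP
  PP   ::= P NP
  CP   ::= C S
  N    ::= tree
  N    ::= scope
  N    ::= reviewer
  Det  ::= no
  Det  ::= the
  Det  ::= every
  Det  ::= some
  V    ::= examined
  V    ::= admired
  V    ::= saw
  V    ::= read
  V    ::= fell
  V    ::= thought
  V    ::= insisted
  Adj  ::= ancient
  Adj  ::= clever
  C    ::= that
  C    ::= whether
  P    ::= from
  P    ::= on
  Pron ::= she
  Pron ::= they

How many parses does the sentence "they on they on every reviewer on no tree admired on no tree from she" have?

10

Two of the 10 distinct bracketings:
[S [NP [NP [Pron they]] [PP [P on] [NP [NP [Pron they]] [PP [P on] [NP [NP [Det every] [N reviewer]] [PP [P on] [NP [Det no] [N tree]]]]]]]] [VP [VP [V admired]] [PP [P on] [NP [NP [Det no] [N tree]] [PP [P from] [NP [Pron she]]]]]]]
[S [NP [NP [Pron they]] [PP [P on] [NP [NP [Pron they]] [PP [P on] [NP [NP [Det every] [N reviewer]] [PP [P on] [NP [Det no] [N tree]]]]]]]] [VP [VP [VP [V admired]] [PP [P on] [NP [Det no] [N tree]]]] [PP [P from] [NP [Pron she]]]]]
The trees differ in how a recursive rule is bracketed over the same span.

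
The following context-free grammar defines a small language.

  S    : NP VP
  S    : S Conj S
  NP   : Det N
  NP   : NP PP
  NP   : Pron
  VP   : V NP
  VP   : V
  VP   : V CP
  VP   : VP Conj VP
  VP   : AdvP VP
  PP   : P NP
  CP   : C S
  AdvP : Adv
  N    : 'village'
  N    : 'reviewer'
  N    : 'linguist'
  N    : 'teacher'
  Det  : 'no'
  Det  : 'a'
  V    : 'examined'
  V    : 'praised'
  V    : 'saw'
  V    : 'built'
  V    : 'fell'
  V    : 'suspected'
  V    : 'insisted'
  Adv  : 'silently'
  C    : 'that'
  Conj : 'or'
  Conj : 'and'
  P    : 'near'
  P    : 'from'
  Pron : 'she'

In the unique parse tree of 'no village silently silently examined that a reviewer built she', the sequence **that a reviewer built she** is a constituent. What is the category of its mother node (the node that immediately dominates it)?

VP

[S [NP [Det no] [N village]] [VP [AdvP [Adv silently]] [VP [AdvP [Adv silently]] [VP [V examined] [CP [C that] [S [NP [Det a] [N reviewer]] [VP [V built] [NP [Pron she]]]]]]]]]
The span 'that a reviewer built she' is the CP node built by CP → C S.
Its mother is the VP built by VP → V CP.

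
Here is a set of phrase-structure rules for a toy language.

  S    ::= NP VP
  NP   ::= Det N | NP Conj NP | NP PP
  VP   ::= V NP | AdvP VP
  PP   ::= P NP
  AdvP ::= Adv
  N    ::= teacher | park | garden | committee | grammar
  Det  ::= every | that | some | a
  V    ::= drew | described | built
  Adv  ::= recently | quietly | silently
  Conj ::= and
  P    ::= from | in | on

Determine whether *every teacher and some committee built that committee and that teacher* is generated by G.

[S [NP [NP [Det every] [N teacher]] [Conj and] [NP [Det some] [N committee]]] [VP [V built] [NP [NP [Det that] [N committee]] [Conj and] [NP [Det that] [N teacher]]]]]
Each bracket corresponds to one application of a listed rule, so the string is derivable from S.

Grammatical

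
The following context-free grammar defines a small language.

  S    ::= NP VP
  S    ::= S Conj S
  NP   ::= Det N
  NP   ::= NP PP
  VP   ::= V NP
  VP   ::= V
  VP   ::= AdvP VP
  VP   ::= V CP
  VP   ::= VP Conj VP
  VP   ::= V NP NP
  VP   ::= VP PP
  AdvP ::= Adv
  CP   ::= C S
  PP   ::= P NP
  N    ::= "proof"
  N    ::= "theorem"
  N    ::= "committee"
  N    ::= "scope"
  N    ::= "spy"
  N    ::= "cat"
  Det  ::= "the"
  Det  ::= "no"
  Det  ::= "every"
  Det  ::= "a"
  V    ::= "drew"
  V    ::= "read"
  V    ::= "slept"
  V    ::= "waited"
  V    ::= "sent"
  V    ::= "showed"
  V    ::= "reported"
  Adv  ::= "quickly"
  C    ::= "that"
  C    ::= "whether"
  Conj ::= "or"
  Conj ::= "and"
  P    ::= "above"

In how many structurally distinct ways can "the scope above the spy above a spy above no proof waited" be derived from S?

5

Two of the 5 distinct bracketings:
[S [NP [NP [Det the] [N scope]] [PP [P above] [NP [NP [Det the] [N spy]] [PP [P above] [NP [NP [Det a] [N spy]] [PP [P above] [NP [Det no] [N proof]]]]]]]] [VP [V waited]]]
[S [NP [NP [Det the] [N scope]] [PP [P above] [NP [NP [NP [Det the] [N spy]] [PP [P above] [NP [Det a] [N spy]]]] [PP [P above] [NP [Det no] [N proof]]]]]] [VP [V waited]]]
The trees differ in how a recursive rule is bracketed over the same span.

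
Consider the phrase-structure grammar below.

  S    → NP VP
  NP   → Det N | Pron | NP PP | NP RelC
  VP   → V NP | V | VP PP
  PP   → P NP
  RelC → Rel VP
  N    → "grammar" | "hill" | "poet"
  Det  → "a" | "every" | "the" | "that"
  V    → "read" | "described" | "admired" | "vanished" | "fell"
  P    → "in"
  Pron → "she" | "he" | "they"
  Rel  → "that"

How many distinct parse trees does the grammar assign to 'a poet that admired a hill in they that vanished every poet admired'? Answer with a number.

Two of the 7 distinct bracketings:
[S [NP [NP [NP [Det a] [N poet]] [RelC [Rel that] [VP [V admired] [NP [Det a] [N hill]]]]] [PP [P in] [NP [NP [Pron they]] [RelC [Rel that] [VP [V vanished] [NP [Det every] [N poet]]]]]]] [VP [V admired]]]
[S [NP [NP [Det a] [N poet]] [RelC [Rel that] [VP [V admired] [NP [NP [Det a] [N hill]] [PP [P in] [NP [NP [Pron they]] [RelC [Rel that] [VP [V vanished] [NP [Det every] [N poet]]]]]]]]]] [VP [V admired]]]
The trees differ in how a recursive rule is bracketed over the same span.

7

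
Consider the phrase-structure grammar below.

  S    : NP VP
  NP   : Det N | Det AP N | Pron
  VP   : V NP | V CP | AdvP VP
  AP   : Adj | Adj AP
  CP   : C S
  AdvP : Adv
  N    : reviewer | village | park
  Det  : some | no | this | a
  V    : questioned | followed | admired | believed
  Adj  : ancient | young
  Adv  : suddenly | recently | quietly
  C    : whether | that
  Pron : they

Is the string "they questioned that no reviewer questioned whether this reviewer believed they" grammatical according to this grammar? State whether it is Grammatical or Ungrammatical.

Grammatical

S
  NP
    Pron: they
  VP
    V: questioned
    CP
      C: that
      S
        NP
          Det: no
          N: reviewer
        VP
          V: questioned
          CP
            C: whether
            S
              NP
                Det: this
                N: reviewer
              VP
                V: believed
                NP
                  Pron: they
The bracketing above is licensed at every node by one of the given productions, with S at the root.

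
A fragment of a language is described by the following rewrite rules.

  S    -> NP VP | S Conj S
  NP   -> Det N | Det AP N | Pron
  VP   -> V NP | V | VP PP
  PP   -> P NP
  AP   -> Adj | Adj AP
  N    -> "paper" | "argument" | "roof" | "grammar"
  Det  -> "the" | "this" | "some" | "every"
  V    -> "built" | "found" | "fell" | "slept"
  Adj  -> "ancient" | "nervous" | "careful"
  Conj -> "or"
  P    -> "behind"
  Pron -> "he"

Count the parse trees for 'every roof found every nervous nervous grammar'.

1

[S [NP [Det every] [N roof]] [VP [V found] [NP [Det every] [AP [Adj nervous] [AP [Adj nervous]]] [N grammar]]]]
No rule offers an alternative attachment or grouping for any span, so this is the only derivation.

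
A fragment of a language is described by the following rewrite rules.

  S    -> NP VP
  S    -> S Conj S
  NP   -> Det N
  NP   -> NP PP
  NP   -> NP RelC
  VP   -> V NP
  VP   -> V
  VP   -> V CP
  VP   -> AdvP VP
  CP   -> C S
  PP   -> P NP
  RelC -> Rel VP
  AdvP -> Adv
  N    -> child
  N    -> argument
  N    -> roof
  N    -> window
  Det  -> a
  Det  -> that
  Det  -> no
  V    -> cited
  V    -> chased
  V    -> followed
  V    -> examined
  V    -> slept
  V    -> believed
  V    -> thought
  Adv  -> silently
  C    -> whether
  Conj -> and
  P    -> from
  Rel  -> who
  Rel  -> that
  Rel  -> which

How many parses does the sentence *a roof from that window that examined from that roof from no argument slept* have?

7

Two of the 7 distinct bracketings:
[S [NP [NP [Det a] [N roof]] [PP [P from] [NP [NP [NP [Det that] [N window]] [RelC [Rel that] [VP [V examined]]]] [PP [P from] [NP [NP [Det that] [N roof]] [PP [P from] [NP [Det no] [N argument]]]]]]]] [VP [V slept]]]
[S [NP [NP [Det a] [N roof]] [PP [P from] [NP [NP [NP [NP [Det that] [N window]] [RelC [Rel that] [VP [V examined]]]] [PP [P from] [NP [Det that] [N roof]]]] [PP [P from] [NP [Det no] [N argument]]]]]] [VP [V slept]]]
The trees differ in how a recursive rule is bracketed over the same span.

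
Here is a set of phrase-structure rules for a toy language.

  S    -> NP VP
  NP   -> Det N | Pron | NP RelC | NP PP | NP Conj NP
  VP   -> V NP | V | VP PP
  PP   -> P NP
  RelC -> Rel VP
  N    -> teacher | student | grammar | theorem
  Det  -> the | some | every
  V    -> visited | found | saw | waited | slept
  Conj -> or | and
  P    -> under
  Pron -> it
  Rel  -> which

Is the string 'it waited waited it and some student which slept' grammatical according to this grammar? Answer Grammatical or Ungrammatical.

For S → NP VP, the only prefix that parses as NP is 'it', but the remainder 'waited waited it and some student which slept' is not a VP under these rules.

Ungrammatical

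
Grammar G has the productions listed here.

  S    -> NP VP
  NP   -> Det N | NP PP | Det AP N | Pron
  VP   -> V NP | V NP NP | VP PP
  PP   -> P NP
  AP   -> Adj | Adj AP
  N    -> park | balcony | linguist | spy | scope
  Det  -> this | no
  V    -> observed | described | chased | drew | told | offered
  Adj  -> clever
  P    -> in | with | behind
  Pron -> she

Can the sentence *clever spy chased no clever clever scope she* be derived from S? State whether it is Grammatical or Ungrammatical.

For S → NP VP, no prefix of the string parses as an NP.

Ungrammatical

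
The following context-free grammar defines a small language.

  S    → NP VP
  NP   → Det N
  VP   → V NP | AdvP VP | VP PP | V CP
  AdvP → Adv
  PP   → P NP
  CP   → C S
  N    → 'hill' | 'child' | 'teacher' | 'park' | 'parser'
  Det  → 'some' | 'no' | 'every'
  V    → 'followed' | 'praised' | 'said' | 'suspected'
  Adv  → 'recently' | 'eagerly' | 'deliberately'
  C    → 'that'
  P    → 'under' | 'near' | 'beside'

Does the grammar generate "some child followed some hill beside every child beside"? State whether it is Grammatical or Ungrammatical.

For S → NP VP, the only prefix that parses as NP is 'some child', but the remainder 'followed some hill beside every child beside' is not a VP under these rules.

Ungrammatical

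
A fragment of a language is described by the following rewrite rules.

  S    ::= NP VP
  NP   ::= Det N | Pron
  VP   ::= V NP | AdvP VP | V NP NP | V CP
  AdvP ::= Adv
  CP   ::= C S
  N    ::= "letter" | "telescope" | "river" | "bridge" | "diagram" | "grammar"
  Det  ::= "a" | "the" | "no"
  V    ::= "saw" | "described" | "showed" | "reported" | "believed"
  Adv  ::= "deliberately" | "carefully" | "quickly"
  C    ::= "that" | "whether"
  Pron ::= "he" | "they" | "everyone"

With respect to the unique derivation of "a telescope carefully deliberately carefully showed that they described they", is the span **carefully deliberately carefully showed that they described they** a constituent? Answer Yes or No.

Yes

[S [NP [Det a] [N telescope]] [VP [AdvP [Adv carefully]] [VP [AdvP [Adv deliberately]] [VP [AdvP [Adv carefully]] [VP [V showed] [CP [C that] [S [NP [Pron they]] [VP [V described] [NP [Pron they]]]]]]]]]]
The words 'carefully deliberately carefully showed that they described they' are exhaustively dominated by a single VP node (built by VP → AdvP VP), so they form a constituent.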